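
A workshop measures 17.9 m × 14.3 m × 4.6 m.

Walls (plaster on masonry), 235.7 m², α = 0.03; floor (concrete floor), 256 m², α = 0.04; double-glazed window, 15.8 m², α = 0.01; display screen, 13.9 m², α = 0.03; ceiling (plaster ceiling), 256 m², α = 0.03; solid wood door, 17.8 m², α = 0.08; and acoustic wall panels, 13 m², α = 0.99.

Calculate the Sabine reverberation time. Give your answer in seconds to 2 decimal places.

4.76 s

Summing Sᵢαᵢ: 7.071 + 10.240 + 0.158 + 0.417 + 7.680 + 1.424 + 12.870 → A = 39.860 sabins.
Room volume: 1177.462 m³.
Sabine: RT60 = 0.161 × 1177.462 / 39.860 = 4.76 s.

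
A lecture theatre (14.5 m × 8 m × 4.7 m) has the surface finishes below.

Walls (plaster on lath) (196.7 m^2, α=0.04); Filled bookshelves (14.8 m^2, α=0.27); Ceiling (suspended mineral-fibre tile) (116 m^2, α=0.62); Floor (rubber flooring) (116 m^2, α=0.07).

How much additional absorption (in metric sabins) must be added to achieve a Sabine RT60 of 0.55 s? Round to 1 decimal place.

Equivalent absorption area: A₁ = 196.7×0.04 + 14.8×0.27 + 116×0.62 + 116×0.07 = 91.904 m^2.
For T = 0.55 s, need A₂ = 0.161·V/T = 0.161·545.2/0.55 = 159.595 sabins.
Shortfall: 159.595 − 91.904 = 67.7 sabins.

67.7 sabins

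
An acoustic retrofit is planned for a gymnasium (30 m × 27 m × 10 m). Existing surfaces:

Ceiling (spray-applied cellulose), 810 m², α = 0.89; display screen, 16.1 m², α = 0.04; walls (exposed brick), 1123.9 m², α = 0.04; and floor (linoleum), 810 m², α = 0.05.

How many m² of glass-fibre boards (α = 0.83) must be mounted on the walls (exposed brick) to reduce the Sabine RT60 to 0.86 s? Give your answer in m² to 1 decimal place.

Total absorption A₁ = 810×0.89 + 16.1×0.04 + 1123.9×0.04 + 810×0.05
  = 720.900 + 0.644 + 44.956 + 40.500 = 807.000 m² sabins.
Required A₂ = 0.161·8100/0.86 = 1516.395 sabins.
ΔA needed = 1516.395 − 807.000 = 709.395 sabins.
Net gain per m²: Δα = 0.83 − 0.04 = 0.79.
Panel area = 709.395 / 0.79 = 898.0 m².

898.0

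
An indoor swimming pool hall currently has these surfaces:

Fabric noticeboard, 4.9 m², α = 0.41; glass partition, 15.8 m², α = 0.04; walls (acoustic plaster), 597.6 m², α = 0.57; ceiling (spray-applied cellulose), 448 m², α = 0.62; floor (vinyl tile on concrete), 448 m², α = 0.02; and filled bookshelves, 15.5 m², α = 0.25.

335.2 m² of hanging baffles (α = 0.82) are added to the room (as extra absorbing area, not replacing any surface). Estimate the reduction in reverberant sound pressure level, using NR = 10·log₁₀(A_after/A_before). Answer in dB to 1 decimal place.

1.6 dB

Equivalent absorption area: A_before = 4.9·0.41 + 15.8·0.04 + 597.6·0.57 + 448·0.62 + 448·0.02 + 15.5·0.25 = 633.868 m².
Treatment contributes 335.2·0.82 = 274.864 sabins.
A_after = 633.868 + 274.864 = 908.732 sabins.
Reduction = 10 log₁₀(A_after/A_before) = 10 log₁₀(1.4336) = 1.6 dB.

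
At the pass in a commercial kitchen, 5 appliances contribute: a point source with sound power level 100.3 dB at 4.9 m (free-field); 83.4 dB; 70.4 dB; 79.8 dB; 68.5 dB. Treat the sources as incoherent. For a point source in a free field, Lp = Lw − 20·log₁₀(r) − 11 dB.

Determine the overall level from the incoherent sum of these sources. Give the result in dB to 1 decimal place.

85.7 dB

Source at 4.9 m: Lp = 100.3 − 20·log₁₀(4.9) − 11 = 75.5 dB.
Σ 10^(Lᵢ/10) = 3.678e+08.
Combined level = 10 log₁₀(3.678e+08) = 85.7 dB.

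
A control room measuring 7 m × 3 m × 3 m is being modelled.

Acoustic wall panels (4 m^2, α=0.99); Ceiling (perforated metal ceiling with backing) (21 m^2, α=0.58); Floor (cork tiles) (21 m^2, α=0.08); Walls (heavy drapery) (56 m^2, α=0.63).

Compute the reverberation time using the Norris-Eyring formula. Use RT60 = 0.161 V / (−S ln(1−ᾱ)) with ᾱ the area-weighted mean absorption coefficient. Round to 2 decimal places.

S = Σ Sᵢ = 102.0 m^2.
Σ(Sᵢαᵢ) = 4·0.99 + 21·0.58 + 21·0.08 + 56·0.63 = 53.100.
ᾱ = 53.100 / 102.0 = 0.5206.
Eyring denominator: −S ln(1−ᾱ) = 74.992.
V = 7 × 3 × 3 = 63 m³.
T = 0.161·V/[−S·ln(1−ᾱ)] = 0.161·63/74.992 = 0.14 s.

0.14 s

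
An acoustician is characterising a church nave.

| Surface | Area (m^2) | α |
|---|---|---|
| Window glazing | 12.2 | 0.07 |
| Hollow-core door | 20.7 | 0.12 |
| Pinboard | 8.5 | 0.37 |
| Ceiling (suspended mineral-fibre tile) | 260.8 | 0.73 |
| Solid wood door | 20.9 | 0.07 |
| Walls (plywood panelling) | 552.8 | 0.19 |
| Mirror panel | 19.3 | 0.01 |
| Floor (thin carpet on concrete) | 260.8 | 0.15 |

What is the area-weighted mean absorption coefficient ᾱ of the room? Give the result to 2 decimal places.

0.30

S = Σ Sᵢ = 12.2 + 20.7 + 8.5 + 260.8 + 20.9 + 552.8 + 19.3 + 260.8 = 1156.0 m^2.
Weighted sum Σ Sα = 342.675.
ᾱ = A/S = 0.30.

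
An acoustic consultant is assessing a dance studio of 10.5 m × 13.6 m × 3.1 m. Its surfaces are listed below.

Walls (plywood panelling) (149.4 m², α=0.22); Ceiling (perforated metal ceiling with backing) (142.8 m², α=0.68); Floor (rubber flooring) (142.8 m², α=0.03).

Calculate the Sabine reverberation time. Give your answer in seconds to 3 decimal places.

0.531 s

Summing Sᵢαᵢ: 32.868 + 97.104 + 4.284 → A = 134.256 sabins.
V = 10.5·13.6·3.1 = 442.68 m³.
RT60 = 0.161 · V / A = 0.161 × 442.68 / 134.256 = 0.531 s.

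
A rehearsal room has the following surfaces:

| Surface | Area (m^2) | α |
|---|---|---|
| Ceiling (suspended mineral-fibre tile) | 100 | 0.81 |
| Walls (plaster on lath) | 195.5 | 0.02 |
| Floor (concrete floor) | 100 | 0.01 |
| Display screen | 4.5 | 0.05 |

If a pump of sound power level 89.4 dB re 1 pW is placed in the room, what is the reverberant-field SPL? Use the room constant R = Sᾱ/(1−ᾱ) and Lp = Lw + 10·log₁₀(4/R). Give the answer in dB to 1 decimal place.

75.0 dB

A = 86.135 sabins; S = 400.0 m^2.
ᾱ = 86.135/400.0 = 0.2153; R = Sᾱ/(1−ᾱ) = 86.135/(1−0.2153) = 109.768 m^2.
Lp = 89.4 + 10·log₁₀(4/109.768) = 89.4 + (-14.38) = 75.0 dB.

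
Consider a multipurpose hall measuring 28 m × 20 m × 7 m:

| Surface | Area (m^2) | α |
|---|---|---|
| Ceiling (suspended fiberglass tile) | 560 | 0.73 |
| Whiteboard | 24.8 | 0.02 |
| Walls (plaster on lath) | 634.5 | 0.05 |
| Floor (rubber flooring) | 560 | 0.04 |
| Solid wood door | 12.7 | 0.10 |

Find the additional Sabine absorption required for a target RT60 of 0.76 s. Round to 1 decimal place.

A₁ = Σ Sᵢαᵢ = 560·0.73 + 24.8·0.02 + 634.5·0.05 + 560·0.04 + 12.7·0.10 = 464.691 sabins.
Target A₂ = 0.161·3920/0.76 = 830.421 sabins (V = 3920 m³).
Shortfall: 830.421 − 464.691 = 365.7 sabins.

365.7 sabins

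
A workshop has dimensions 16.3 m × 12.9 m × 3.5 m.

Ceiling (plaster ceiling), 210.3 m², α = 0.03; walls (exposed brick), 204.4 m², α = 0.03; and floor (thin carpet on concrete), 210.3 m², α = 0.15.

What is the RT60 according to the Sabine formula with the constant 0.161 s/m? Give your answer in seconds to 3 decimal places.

Summing Sᵢαᵢ: 6.309 + 6.132 + 31.545 → A = 43.986 sabins.
Room volume: 735.945 m³.
Sabine: RT60 = 0.161 × 735.945 / 43.986 = 2.694 s.

2.694 s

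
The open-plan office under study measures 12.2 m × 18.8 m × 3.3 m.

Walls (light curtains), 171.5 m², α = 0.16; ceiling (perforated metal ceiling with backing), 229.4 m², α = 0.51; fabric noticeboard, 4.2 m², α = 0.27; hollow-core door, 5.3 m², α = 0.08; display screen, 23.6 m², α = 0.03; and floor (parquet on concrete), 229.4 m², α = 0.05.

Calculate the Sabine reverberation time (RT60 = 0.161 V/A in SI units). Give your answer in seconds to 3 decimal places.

Total absorption A = 171.5·0.16 + 229.4·0.51 + 4.2·0.27 + 5.3·0.08 + 23.6·0.03 + 229.4·0.05
  = 27.440 + 116.994 + 1.134 + 0.424 + 0.708 + 11.470 = 158.170 m² sabins.
V = 12.2·18.8·3.3 = 756.888 m³.
RT60 = 0.161 · V / A = 0.161 × 756.888 / 158.170 = 0.770 s.

0.770 s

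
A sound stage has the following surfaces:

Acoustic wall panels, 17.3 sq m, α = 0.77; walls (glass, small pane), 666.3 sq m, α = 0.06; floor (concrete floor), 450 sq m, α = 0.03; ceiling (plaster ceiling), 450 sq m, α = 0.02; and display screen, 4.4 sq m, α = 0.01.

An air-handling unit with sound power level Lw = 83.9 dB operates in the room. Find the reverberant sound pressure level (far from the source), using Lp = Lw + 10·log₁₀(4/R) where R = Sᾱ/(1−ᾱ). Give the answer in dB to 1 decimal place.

70.9 dB

Σ(Sᵢαᵢ) = 17.3×0.77 + 666.3×0.06 + 450×0.03 + 450×0.02 + 4.4×0.01 = 75.843; total area S = 1588.0 sq m.
ᾱ = 0.0478, so room constant R = A/(1−ᾱ) = 79.650 sq m.
Lp = 83.9 + 10·log₁₀(4/79.650) = 83.9 + (-12.99) = 70.9 dB.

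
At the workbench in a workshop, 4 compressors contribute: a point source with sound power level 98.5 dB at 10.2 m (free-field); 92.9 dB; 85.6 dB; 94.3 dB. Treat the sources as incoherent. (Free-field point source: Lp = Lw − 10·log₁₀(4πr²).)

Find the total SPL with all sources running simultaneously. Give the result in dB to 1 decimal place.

Source at 10.2 m: Lp = 98.5 − 10·log₁₀(4π·10.2²) = 98.5 − 10·log₁₀(1307.405) = 67.3 dB.
Σ 10^(Lᵢ/10) = 5.01e+09.
Combined level = 10 log₁₀(5.01e+09) = 97.0 dB.

97.0 dB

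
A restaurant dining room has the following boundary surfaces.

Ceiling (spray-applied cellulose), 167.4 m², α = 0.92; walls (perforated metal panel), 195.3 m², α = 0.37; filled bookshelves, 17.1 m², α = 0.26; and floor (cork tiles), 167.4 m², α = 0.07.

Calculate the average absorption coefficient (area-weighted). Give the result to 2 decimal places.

Total surface area S = 547.2 m².
A = 167.4×0.92 + 195.3×0.37 + 17.1×0.26 + 167.4×0.07 = 242.433 sabins.
ᾱ = 242.433 / 547.2 = 0.44.

0.44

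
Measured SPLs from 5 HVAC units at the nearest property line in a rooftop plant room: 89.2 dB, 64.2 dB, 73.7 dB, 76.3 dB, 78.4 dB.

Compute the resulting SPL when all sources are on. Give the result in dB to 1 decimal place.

Converting to relative power and adding: 10^(89.2/10) + 10^(64.2/10) + 10^(73.7/10) + 10^(76.3/10) + 10^(78.4/10) = 9.697e+08.
L_total = 10·log₁₀(9.697e+08) = 89.9 dB.

89.9 dB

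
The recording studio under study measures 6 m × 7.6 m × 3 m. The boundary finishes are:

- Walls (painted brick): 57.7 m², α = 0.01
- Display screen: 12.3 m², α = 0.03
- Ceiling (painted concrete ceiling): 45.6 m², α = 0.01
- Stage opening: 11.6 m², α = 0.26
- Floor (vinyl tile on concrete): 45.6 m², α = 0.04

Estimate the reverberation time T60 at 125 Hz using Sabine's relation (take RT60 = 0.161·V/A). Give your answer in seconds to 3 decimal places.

3.528 s

Summing Sᵢαᵢ: 0.577 + 0.369 + 0.456 + 3.016 + 1.824 → A = 6.242 sabins.
Room volume: 136.8 m³.
RT60 = 0.161 · V / A = 0.161 × 136.8 / 6.242 = 3.528 s.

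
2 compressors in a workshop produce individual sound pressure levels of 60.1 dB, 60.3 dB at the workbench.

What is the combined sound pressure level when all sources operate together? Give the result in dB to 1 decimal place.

Converting to relative power and adding: 10^(60.1/10) + 10^(60.3/10) = 2.095e+06.
Back to dB: 10·log₁₀ Σ = 63.2 dB.

63.2 dB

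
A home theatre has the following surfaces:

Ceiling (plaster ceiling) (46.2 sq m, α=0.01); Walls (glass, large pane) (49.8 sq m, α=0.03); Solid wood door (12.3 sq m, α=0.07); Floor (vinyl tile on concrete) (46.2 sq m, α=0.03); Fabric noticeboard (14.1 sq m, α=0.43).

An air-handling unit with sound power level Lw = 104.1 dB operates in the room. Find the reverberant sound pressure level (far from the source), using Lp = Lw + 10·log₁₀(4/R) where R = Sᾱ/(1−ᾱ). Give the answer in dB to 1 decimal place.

Σ(Sᵢαᵢ) = 46.2×0.01 + 49.8×0.03 + 12.3×0.07 + 46.2×0.03 + 14.1×0.43 = 10.266; total area S = 168.6 sq m.
ᾱ = 10.266/168.6 = 0.0609; R = Sᾱ/(1−ᾱ) = 10.266/(1−0.0609) = 10.932 sq m.
Lp = Lw + 10 log₁₀(4/R) = 104.1 -4.37 = 99.7 dB.

99.7 dB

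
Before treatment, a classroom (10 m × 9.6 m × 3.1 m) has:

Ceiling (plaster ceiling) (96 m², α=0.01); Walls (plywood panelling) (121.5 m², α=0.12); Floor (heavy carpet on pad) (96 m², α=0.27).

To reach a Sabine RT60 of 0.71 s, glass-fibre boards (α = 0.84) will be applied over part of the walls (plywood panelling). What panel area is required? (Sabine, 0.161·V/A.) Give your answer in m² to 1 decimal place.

Equivalent absorption area: A₁ = 96×0.01 + 121.5×0.12 + 96×0.27 = 41.460 m².
V = 297.6 m³. Target absorption A₂ = 0.161 × 297.6 / 0.71 = 67.484 sabins.
Absorption to add: 67.484 − 41.460 = 26.024 sabins.
Each m² of panel replacing the walls (plywood panelling) adds (0.84 − 0.12) = 0.72 sabins.
Panel area = 26.024 / 0.72 = 36.1 m².

36.1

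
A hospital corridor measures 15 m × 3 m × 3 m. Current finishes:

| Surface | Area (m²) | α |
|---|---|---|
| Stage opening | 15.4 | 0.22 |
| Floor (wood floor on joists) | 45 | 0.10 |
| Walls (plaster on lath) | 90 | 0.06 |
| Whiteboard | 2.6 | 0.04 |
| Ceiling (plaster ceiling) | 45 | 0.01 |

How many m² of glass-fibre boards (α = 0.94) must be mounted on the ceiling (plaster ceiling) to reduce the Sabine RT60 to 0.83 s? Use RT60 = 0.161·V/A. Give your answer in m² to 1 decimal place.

Summing Sᵢαᵢ: 3.388 + 4.500 + 5.400 + 0.104 + 0.450 → A₁ = 13.842 sabins.
V = 135 m³. Target absorption A₂ = 0.161 × 135 / 0.83 = 26.187 sabins.
Absorption to add: 26.187 − 13.842 = 12.345 sabins.
Net gain per m²: Δα = 0.94 − 0.01 = 0.93.
Panel area = 12.345 / 0.93 = 13.3 m².

13.3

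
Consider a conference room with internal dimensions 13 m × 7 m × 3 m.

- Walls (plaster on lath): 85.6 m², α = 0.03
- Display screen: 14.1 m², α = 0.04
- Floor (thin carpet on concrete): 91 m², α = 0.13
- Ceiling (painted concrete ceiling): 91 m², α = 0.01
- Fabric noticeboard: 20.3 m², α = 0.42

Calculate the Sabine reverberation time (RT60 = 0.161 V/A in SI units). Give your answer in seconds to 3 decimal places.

Equivalent absorption area: A = 85.6*0.03 + 14.1*0.04 + 91*0.13 + 91*0.01 + 20.3*0.42 = 24.398 m².
Volume V = 13 × 7 × 3 = 273 m³.
RT60 = 0.161 · V / A = 0.161 × 273 / 24.398 = 1.802 s.

1.802 s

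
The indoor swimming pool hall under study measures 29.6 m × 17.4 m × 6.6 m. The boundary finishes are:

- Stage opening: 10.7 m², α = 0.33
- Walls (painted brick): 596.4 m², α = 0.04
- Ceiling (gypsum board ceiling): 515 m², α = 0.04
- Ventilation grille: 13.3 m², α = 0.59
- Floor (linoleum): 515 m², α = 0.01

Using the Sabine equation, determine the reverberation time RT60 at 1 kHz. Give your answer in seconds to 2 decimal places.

8.97 s

Total absorption A = 10.7*0.33 + 596.4*0.04 + 515*0.04 + 13.3*0.59 + 515*0.01
  = 3.531 + 23.856 + 20.600 + 7.847 + 5.150 = 60.984 m² sabins.
V = 29.6·17.4·6.6 = 3399.264 m³.
T = 0.161 V/A = 0.161·3399.264/60.984 = 8.97 s.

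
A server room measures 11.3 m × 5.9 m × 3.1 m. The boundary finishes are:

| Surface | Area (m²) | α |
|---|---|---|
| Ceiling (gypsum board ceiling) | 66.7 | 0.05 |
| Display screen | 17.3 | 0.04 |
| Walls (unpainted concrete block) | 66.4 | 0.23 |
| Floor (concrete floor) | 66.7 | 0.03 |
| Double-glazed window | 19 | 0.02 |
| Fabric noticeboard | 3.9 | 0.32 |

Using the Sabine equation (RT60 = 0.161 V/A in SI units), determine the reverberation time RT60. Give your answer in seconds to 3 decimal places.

Summing Sᵢαᵢ: 3.335 + 0.692 + 15.272 + 2.001 + 0.380 + 1.248 → A = 22.928 sabins.
V = 11.3·5.9·3.1 = 206.677 m³.
Sabine: RT60 = 0.161 × 206.677 / 22.928 = 1.451 s.

1.451 sec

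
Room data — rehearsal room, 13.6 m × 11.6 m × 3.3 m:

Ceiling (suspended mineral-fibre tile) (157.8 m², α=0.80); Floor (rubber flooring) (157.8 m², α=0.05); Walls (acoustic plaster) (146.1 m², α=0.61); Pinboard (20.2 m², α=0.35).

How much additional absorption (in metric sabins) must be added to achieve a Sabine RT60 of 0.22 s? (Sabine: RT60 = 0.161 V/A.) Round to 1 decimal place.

Summing Sᵢαᵢ: 126.240 + 7.890 + 89.121 + 7.070 → A₁ = 230.321 sabins.
For T = 0.22 s, need A₂ = 0.161·V/T = 0.161·520.608/0.22 = 380.990 sabins.
Additional absorption ΔA = 380.990 − 230.321 = 150.7 sabins.

150.7 sabins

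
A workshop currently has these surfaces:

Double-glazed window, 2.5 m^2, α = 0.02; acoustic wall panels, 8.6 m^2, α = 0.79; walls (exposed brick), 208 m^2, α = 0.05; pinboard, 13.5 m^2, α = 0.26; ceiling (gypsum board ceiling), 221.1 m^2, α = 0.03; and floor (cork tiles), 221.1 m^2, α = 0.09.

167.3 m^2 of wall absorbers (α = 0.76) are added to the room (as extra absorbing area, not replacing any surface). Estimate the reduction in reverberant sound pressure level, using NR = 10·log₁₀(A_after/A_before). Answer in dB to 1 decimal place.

Total absorption A_before = 2.5·0.02 + 8.6·0.79 + 208·0.05 + 13.5·0.26 + 221.1·0.03 + 221.1·0.09
  = 0.050 + 6.794 + 10.400 + 3.510 + 6.633 + 19.899 = 47.286 m^2 sabins.
Treatment contributes 167.3·0.76 = 127.148 sabins.
New total A_after = 174.434 sabins.
Reduction = 10 log₁₀(A_after/A_before) = 10 log₁₀(3.6889) = 5.7 dB.

5.7 dB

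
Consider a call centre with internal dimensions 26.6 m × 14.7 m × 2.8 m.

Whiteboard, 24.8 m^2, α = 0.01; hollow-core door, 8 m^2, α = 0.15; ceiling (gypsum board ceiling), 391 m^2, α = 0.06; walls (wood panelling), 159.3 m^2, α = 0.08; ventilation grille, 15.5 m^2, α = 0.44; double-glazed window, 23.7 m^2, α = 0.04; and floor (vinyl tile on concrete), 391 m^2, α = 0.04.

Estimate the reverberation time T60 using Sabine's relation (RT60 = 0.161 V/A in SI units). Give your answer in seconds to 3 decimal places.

2.887 seconds

Equivalent absorption area: A = 24.8*0.01 + 8*0.15 + 391*0.06 + 159.3*0.08 + 15.5*0.44 + 23.7*0.04 + 391*0.04 = 61.060 m^2.
V = 26.6·14.7·2.8 = 1094.856 m³.
T = 0.161 V/A = 0.161·1094.856/61.060 = 2.887 s.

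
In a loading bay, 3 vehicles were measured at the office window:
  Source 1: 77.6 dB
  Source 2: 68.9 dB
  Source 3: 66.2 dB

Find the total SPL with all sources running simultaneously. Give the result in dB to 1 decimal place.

78.4 dB

Converting to relative power and adding: 10^(77.6/10) + 10^(68.9/10) + 10^(66.2/10) = 6.948e+07.
L_total = 10·log₁₀(6.948e+07) = 78.4 dB.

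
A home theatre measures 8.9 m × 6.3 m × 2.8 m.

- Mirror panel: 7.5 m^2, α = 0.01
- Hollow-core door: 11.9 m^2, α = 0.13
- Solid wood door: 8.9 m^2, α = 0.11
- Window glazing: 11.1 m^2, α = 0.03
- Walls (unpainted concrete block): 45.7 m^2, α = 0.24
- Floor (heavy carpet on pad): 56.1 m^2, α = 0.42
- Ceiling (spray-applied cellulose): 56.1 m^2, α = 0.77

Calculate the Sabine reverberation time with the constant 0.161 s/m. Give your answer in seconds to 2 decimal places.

0.31 s

A = Σ Sᵢαᵢ = 7.5*0.01 + 11.9*0.13 + 8.9*0.11 + 11.1*0.03 + 45.7*0.24 + 56.1*0.42 + 56.1*0.77 = 80.661 sabins.
Room volume: 156.996 m³.
RT60 = 0.161 · V / A = 0.161 × 156.996 / 80.661 = 0.31 s.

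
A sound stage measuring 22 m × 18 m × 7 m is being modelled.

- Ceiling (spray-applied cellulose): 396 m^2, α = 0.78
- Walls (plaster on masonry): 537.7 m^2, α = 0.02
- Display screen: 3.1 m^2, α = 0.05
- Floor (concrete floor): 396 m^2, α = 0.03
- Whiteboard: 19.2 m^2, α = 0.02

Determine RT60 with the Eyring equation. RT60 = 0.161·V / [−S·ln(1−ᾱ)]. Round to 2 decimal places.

1.17 s

S = Σ Sᵢ = 1352.0 m^2.
Absorption A = 396×0.78 + 537.7×0.02 + 3.1×0.05 + 396×0.03 + 19.2×0.02 = 332.053 sabins.
Mean coefficient ᾱ = A/S = 0.2456.
Eyring denominator: −S ln(1−ᾱ) = 381.038.
V = 22 × 18 × 7 = 2772 m³.
T = 0.161·V/[−S·ln(1−ᾱ)] = 0.161·2772/381.038 = 1.17 s.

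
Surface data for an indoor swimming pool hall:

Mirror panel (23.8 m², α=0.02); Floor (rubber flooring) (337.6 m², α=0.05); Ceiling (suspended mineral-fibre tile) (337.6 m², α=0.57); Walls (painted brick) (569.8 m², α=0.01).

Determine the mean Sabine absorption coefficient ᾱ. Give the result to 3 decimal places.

Total surface area S = 1268.8 m².
Weighted sum Σ Sα = 215.486.
ᾱ = 215.486 / 1268.8 = 0.170.

0.170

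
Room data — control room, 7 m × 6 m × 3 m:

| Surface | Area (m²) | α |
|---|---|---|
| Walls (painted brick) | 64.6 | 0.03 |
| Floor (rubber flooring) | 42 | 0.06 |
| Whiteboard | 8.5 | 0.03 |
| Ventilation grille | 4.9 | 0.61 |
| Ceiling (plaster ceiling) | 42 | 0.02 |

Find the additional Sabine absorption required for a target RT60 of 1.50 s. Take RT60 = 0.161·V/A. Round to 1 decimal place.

5.0 sabins

Total absorption A₁ = 64.6×0.03 + 42×0.06 + 8.5×0.03 + 4.9×0.61 + 42×0.02
  = 1.938 + 2.520 + 0.255 + 2.989 + 0.840 = 8.542 m² sabins.
For T = 1.50 s, need A₂ = 0.161·V/T = 0.161·126/1.50 = 13.524 sabins.
ΔA = A₂ − A₁ = 13.524 − 8.542 = 5.0 sabins.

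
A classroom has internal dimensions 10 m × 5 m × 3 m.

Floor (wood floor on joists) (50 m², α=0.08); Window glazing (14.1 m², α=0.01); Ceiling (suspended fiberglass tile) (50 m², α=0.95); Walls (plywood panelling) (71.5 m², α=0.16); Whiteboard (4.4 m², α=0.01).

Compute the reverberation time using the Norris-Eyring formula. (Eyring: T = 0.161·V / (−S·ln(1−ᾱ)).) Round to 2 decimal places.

S = Σ Sᵢ = 190.0 m².
Σ(Sᵢαᵢ) = 50×0.08 + 14.1×0.01 + 50×0.95 + 71.5×0.16 + 4.4×0.01 = 63.125.
ᾱ = 63.125 / 190.0 = 0.3322.
−S·ln(1−ᾱ) = −190.0 × ln(1 − 0.3322) = 76.716.
V = 10 × 5 × 3 = 150 m³.
T = 0.161·V/[−S·ln(1−ᾱ)] = 0.161·150/76.716 = 0.31 s.

0.31 s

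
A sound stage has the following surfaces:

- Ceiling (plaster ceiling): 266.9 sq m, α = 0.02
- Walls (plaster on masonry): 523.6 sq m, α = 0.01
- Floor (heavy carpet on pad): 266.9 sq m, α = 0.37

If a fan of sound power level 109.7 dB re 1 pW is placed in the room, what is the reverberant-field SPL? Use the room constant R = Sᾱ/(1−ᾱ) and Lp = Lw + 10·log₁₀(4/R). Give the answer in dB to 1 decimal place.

94.9 dB

A = 109.327 sabins; S = 1057.4 sq m.
ᾱ = 109.327/1057.4 = 0.1034; R = Sᾱ/(1−ᾱ) = 109.327/(1−0.1034) = 121.935 sq m.
Lp = Lw + 10 log₁₀(4/R) = 109.7 -14.84 = 94.9 dB.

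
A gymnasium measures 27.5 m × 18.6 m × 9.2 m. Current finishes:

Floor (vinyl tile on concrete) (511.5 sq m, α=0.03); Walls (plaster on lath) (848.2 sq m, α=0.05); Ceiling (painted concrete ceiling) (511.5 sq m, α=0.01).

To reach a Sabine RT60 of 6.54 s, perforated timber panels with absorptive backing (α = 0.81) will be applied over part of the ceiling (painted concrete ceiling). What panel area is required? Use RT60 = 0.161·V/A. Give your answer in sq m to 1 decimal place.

Total absorption A₁ = 511.5×0.03 + 848.2×0.05 + 511.5×0.01
  = 15.345 + 42.410 + 5.115 = 62.870 sq m sabins.
V = 4705.8 m³. Target absorption A₂ = 0.161 × 4705.8 / 6.54 = 115.846 sabins.
ΔA needed = 115.846 − 62.870 = 52.976 sabins.
Net gain per sq m: Δα = 0.81 − 0.01 = 0.80.
Area = ΔA/Δα = 52.976/0.80 = 66.2 sq m.

66.2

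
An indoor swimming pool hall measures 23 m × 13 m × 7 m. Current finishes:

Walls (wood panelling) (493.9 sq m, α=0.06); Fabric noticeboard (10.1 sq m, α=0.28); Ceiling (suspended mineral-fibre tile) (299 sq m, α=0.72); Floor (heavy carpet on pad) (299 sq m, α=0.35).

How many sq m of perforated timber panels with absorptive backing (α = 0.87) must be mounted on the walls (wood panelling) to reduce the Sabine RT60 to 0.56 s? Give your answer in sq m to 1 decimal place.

Summing Sᵢαᵢ: 29.634 + 2.828 + 215.280 + 104.650 → A₁ = 352.392 sabins.
V = 2093 m³. Target absorption A₂ = 0.161 × 2093 / 0.56 = 601.737 sabins.
ΔA needed = 601.737 − 352.392 = 249.345 sabins.
Net gain per sq m: Δα = 0.87 − 0.06 = 0.81.
Area = ΔA/Δα = 249.345/0.81 = 307.8 sq m.

307.8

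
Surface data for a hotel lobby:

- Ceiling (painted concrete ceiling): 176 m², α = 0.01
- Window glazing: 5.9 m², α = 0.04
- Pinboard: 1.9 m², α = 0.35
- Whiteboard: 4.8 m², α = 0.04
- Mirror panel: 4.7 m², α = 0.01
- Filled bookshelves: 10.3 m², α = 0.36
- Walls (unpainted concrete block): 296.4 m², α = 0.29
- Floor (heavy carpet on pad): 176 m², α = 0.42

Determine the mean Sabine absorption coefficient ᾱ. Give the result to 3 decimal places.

0.246

Total surface area S = 676.0 m².
Weighted sum Σ Sα = 166.484.
ᾱ = A/S = 0.246.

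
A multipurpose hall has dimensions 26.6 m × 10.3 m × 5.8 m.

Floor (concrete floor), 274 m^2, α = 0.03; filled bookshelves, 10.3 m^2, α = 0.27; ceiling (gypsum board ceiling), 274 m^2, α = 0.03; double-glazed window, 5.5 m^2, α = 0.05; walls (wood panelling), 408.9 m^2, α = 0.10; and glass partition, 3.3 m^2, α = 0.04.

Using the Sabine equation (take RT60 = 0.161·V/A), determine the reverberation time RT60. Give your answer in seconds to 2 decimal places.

Equivalent absorption area: A = 274*0.03 + 10.3*0.27 + 274*0.03 + 5.5*0.05 + 408.9*0.10 + 3.3*0.04 = 60.518 m^2.
V = 26.6·10.3·5.8 = 1589.084 m³.
Sabine: RT60 = 0.161 × 1589.084 / 60.518 = 4.23 s.

4.23 s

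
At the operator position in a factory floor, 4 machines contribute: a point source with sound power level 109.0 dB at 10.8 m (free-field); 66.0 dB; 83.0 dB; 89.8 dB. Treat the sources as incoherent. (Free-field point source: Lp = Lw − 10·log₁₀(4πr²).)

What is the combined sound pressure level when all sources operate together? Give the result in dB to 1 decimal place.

90.8 dB

Source at 10.8 m: Lp = 109.0 − 10·log₁₀(4π·10.8²) = 109.0 − 10·log₁₀(1465.741) = 77.3 dB.
Sum in the linear (power) domain: Σ 10^(Lᵢ/10) = 10^(77.3/10) + 10^(66.0/10) + 10^(83.0/10) + 10^(89.8/10) = 1.212e+09.
L_total = 10·log₁₀(1.212e+09) = 90.8 dB.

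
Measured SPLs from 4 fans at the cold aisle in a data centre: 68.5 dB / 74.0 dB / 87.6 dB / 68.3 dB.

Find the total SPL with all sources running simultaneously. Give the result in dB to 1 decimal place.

87.9 dB

Σ 10^(Lᵢ/10) = 6.144e+08.
Combined level = 10 log₁₀(6.144e+08) = 87.9 dB.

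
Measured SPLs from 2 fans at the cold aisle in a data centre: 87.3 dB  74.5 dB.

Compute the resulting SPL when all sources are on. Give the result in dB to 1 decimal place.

87.5 dB

Converting to relative power and adding: 10^(87.3/10) + 10^(74.5/10) = 5.652e+08.
Combined level = 10 log₁₀(5.652e+08) = 87.5 dB.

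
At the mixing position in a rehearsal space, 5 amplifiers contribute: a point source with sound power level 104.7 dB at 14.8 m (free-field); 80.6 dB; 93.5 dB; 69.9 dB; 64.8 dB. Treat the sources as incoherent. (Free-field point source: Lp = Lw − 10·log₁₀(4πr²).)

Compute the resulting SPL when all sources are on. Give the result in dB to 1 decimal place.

93.8 dB

Source at 14.8 m: Lp = 104.7 − 10·log₁₀(4π·14.8²) = 104.7 − 10·log₁₀(2752.538) = 70.3 dB.
Converting to relative power and adding: 10^(70.3/10) + 10^(80.6/10) + 10^(93.5/10) + 10^(69.9/10) + 10^(64.8/10) = 2.377e+09.
Combined level = 10 log₁₀(2.377e+09) = 93.8 dB.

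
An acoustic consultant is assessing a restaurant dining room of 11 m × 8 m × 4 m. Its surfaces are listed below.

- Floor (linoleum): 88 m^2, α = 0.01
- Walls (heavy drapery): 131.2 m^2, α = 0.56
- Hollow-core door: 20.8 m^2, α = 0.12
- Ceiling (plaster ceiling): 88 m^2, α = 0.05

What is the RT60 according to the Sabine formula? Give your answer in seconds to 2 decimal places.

0.70 s

Summing Sᵢαᵢ: 0.880 + 73.472 + 2.496 + 4.400 → A = 81.248 sabins.
Room volume: 352 m³.
Sabine: RT60 = 0.161 × 352 / 81.248 = 0.70 s.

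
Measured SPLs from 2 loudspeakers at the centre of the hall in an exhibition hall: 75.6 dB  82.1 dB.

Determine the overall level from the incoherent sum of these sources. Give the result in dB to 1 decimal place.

83.0 dB

Σ 10^(Lᵢ/10) = 1.985e+08.
L_total = 10·log₁₀(1.985e+08) = 83.0 dB.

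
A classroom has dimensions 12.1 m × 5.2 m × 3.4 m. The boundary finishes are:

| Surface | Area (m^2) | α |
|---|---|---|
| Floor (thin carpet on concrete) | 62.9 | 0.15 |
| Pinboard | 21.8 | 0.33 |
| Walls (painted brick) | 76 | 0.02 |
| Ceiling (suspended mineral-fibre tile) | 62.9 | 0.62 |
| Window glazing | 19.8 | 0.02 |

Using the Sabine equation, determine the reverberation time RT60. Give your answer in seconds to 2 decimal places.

Summing Sᵢαᵢ: 9.435 + 7.194 + 1.520 + 38.998 + 0.396 → A = 57.543 sabins.
V = 12.1·5.2·3.4 = 213.928 m³.
RT60 = 0.161 · V / A = 0.161 × 213.928 / 57.543 = 0.60 s.

0.60 sec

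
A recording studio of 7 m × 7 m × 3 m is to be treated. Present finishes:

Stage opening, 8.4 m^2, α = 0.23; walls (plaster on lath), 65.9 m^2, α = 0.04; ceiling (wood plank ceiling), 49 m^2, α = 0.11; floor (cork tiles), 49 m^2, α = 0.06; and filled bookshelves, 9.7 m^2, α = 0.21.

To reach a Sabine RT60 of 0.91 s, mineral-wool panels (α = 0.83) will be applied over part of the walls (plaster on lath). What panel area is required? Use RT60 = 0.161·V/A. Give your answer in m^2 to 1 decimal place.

Summing Sᵢαᵢ: 1.932 + 2.636 + 5.390 + 2.940 + 2.037 → A₁ = 14.935 sabins.
V = 147 m³. Target absorption A₂ = 0.161 × 147 / 0.91 = 26.008 sabins.
Absorption to add: 26.008 − 14.935 = 11.073 sabins.
Each m^2 of panel replacing the walls (plaster on lath) adds (0.83 − 0.04) = 0.79 sabins.
Panel area = 11.073 / 0.79 = 14.0 m^2.

14.0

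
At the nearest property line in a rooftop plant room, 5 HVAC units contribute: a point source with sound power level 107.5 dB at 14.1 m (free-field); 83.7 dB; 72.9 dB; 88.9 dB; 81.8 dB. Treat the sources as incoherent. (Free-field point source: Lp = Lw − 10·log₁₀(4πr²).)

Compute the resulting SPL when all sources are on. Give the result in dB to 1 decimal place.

Source at 14.1 m: Lp = 107.5 − 10·log₁₀(4π·14.1²) = 107.5 − 10·log₁₀(2498.320) = 73.5 dB.
Σ 10^(Lᵢ/10) = 1.204e+09.
Combined level = 10 log₁₀(1.204e+09) = 90.8 dB.

90.8 dB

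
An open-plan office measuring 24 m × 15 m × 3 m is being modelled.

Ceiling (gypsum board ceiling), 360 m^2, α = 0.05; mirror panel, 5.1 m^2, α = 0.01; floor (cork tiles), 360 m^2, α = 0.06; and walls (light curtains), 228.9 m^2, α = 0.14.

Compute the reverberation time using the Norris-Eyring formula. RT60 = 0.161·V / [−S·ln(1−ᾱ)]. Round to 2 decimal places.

2.33 s

Total surface area S = 360 + 5.1 + 360 + 228.9 = 954.0 m^2.
Σ(Sᵢαᵢ) = 360×0.05 + 5.1×0.01 + 360×0.06 + 228.9×0.14 = 71.697.
Mean coefficient ᾱ = A/S = 0.0752.
Eyring denominator: −S ln(1−ᾱ) = 74.582.
V = 24 × 15 × 3 = 1080 m³.
RT60 = 0.161 × 1080 / 74.582 = 2.33 s.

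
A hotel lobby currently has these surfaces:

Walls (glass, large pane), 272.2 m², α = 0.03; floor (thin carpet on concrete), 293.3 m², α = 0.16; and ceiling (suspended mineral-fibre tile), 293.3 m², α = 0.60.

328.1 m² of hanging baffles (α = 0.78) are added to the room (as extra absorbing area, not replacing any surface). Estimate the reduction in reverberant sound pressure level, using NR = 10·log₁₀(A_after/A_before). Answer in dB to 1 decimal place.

3.2 dB

Equivalent absorption area: A_before = 272.2×0.03 + 293.3×0.16 + 293.3×0.60 = 231.074 m².
Treatment contributes 328.1·0.78 = 255.918 sabins.
New total A_after = 486.992 sabins.
NR = 10·log₁₀(486.992/231.074) = 3.2 dB.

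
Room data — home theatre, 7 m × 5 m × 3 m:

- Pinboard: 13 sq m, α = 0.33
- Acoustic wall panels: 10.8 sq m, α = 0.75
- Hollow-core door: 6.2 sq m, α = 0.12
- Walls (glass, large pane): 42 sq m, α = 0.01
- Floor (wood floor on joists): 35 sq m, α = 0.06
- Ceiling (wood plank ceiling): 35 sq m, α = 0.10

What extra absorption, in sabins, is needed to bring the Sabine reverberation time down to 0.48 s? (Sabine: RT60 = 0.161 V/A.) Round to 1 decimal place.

Equivalent absorption area: A₁ = 13×0.33 + 10.8×0.75 + 6.2×0.12 + 42×0.01 + 35×0.06 + 35×0.10 = 19.154 sq m.
V = 105 m³. Required absorption A₂ = 0.161 × 105 / 0.48 = 35.219 sabins.
ΔA = A₂ − A₁ = 35.219 − 19.154 = 16.1 sabins.

16.1 sabins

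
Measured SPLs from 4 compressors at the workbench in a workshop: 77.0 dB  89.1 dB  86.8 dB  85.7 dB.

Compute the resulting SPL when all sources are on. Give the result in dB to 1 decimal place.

Sum in the linear (power) domain: Σ 10^(Lᵢ/10) = 10^(77.0/10) + 10^(89.1/10) + 10^(86.8/10) + 10^(85.7/10) = 1.713e+09.
Combined level = 10 log₁₀(1.713e+09) = 92.3 dB.

92.3 dB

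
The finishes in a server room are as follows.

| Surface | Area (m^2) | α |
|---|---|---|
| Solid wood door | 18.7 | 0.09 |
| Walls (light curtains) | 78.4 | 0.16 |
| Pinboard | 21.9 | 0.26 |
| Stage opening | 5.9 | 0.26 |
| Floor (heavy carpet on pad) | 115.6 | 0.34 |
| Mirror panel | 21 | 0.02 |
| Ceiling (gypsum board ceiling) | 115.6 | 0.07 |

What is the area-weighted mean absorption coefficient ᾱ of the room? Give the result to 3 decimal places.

Total surface area S = 377.1 m^2.
A = 18.7×0.09 + 78.4×0.16 + 21.9×0.26 + 5.9×0.26 + 115.6×0.34 + 21×0.02 + 115.6×0.07 = 69.271 sabins.
ᾱ = A/S = 0.184.

0.184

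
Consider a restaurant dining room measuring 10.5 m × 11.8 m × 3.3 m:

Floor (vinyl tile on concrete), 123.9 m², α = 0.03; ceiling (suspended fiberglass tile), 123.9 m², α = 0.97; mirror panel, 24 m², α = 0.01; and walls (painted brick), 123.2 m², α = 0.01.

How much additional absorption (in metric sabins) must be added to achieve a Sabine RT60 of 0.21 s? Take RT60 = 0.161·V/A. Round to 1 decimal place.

188.1 sabins

Summing Sᵢαᵢ: 3.717 + 120.183 + 0.240 + 1.232 → A₁ = 125.372 sabins.
Target A₂ = 0.161·408.87/0.21 = 313.467 sabins (V = 408.87 m³).
ΔA = A₂ − A₁ = 313.467 − 125.372 = 188.1 sabins.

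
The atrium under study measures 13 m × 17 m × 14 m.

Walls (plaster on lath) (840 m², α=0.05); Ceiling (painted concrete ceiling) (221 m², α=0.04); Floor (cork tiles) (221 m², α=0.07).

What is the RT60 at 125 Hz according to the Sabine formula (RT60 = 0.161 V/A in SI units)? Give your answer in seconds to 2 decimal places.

Equivalent absorption area: A = 840·0.05 + 221·0.04 + 221·0.07 = 66.310 m².
Volume V = 13 × 17 × 14 = 3094 m³.
RT60 = 0.161 · V / A = 0.161 × 3094 / 66.310 = 7.51 s.

7.51 sec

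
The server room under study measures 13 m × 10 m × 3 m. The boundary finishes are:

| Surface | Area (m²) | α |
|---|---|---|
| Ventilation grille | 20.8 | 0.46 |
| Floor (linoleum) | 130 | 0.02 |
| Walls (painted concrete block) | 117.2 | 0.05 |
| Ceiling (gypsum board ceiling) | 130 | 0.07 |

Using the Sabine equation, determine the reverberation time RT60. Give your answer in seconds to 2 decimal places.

2.31 s

Summing Sᵢαᵢ: 9.568 + 2.600 + 5.860 + 9.100 → A = 27.128 sabins.
Room volume: 390 m³.
Sabine: RT60 = 0.161 × 390 / 27.128 = 2.31 s.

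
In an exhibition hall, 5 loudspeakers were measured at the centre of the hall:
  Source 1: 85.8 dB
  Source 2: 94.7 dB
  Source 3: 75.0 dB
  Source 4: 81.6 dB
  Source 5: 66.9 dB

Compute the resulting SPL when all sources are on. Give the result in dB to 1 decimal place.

95.5 dB

Sum in the linear (power) domain: Σ 10^(Lᵢ/10) = 10^(85.8/10) + 10^(94.7/10) + 10^(75.0/10) + 10^(81.6/10) + 10^(66.9/10) = 3.512e+09.
Combined level = 10 log₁₀(3.512e+09) = 95.5 dB.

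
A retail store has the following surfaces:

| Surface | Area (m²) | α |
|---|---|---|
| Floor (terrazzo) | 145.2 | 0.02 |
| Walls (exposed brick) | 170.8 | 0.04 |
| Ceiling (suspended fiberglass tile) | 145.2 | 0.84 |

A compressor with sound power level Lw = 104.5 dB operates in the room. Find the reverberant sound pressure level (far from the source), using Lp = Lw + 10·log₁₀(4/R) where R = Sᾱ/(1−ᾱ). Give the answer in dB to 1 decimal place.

87.9 dB

A = 131.704 sabins; S = 461.2 m².
ᾱ = 0.2856, so room constant R = A/(1−ᾱ) = 184.356 m².
Lp = Lw + 10 log₁₀(4/R) = 104.5 -16.64 = 87.9 dB.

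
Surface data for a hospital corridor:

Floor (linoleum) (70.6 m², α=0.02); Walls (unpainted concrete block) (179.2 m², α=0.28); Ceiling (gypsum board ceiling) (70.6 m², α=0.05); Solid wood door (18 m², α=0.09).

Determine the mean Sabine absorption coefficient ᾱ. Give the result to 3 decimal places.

S = Σ Sᵢ = 70.6 + 179.2 + 70.6 + 18 = 338.4 m².
Σ(Sᵢαᵢ) = 70.6·0.02 + 179.2·0.28 + 70.6·0.05 + 18·0.09 = 56.738.
ᾱ = A/S = 0.168.

0.168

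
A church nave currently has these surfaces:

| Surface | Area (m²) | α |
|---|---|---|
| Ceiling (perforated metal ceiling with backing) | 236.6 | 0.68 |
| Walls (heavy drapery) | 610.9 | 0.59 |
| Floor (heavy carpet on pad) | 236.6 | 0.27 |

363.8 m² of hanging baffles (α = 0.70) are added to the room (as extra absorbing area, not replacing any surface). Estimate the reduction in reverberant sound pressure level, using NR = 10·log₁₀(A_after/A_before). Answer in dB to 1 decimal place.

1.6 dB

Total absorption A_before = 236.6·0.68 + 610.9·0.59 + 236.6·0.27
  = 160.888 + 360.431 + 63.882 = 585.201 m² sabins.
Added absorption = 363.8 × 0.70 = 254.660 sabins.
New total A_after = 839.861 sabins.
NR = 10·log₁₀(839.861/585.201) = 1.6 dB.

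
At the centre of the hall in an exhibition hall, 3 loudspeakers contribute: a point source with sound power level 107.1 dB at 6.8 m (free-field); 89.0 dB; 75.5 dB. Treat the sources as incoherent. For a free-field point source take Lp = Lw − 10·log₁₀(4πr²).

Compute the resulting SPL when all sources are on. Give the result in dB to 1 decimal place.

Source at 6.8 m: Lp = 107.1 − 10·log₁₀(4π·6.8²) = 107.1 − 10·log₁₀(581.069) = 79.5 dB.
Σ 10^(Lᵢ/10) = 9.189e+08.
Back to dB: 10·log₁₀ Σ = 89.6 dB.

89.6 dB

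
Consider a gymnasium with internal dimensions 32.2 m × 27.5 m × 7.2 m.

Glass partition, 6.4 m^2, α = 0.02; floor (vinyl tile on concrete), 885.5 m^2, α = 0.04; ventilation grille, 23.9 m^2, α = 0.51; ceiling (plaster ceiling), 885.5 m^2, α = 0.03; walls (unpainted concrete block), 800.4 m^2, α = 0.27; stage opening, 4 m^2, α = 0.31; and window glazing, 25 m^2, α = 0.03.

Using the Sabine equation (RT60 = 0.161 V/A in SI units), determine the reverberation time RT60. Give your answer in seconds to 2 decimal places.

3.51 s

A = Σ Sᵢαᵢ = 6.4·0.02 + 885.5·0.04 + 23.9·0.51 + 885.5·0.03 + 800.4·0.27 + 4·0.31 + 25·0.03 = 292.400 sabins.
V = 32.2·27.5·7.2 = 6375.6 m³.
RT60 = 0.161 · V / A = 0.161 × 6375.6 / 292.400 = 3.51 s.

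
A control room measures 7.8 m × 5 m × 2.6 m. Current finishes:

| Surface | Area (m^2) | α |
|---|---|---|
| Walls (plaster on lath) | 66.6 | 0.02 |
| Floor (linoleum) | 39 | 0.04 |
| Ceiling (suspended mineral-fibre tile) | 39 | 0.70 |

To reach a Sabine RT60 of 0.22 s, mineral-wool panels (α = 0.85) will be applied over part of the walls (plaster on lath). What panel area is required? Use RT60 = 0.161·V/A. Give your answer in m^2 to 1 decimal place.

Summing Sᵢαᵢ: 1.332 + 1.560 + 27.300 → A₁ = 30.192 sabins.
Required A₂ = 0.161·101.4/0.22 = 74.206 sabins.
Absorption to add: 74.206 − 30.192 = 44.014 sabins.
Each m^2 of panel replacing the walls (plaster on lath) adds (0.85 − 0.02) = 0.83 sabins.
Panel area = 44.014 / 0.83 = 53.0 m^2.

53.0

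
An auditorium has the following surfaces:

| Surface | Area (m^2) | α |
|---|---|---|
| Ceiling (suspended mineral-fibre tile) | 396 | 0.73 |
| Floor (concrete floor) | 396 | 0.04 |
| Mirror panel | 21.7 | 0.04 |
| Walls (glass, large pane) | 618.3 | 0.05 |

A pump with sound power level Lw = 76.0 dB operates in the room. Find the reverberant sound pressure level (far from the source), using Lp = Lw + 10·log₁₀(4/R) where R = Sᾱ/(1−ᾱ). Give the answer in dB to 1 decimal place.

Σ(Sᵢαᵢ) = 396·0.73 + 396·0.04 + 21.7·0.04 + 618.3·0.05 = 336.703; total area S = 1432.0 m^2.
ᾱ = 336.703/1432.0 = 0.2351; R = Sᾱ/(1−ᾱ) = 336.703/(1−0.2351) = 440.192 m^2.
Lp = Lw + 10 log₁₀(4/R) = 76.0 -20.42 = 55.6 dB.

55.6 dB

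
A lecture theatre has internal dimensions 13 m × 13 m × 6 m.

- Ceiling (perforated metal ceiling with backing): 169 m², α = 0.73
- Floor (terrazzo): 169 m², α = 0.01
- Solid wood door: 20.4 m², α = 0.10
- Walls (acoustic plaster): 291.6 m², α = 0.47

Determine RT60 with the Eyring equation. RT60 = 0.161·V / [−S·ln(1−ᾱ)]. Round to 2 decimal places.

0.48 s

Total surface area S = 169 + 169 + 20.4 + 291.6 = 650.0 m².
Σ(Sᵢαᵢ) = 169·0.73 + 169·0.01 + 20.4·0.10 + 291.6·0.47 = 264.152.
ᾱ = 264.152 / 650.0 = 0.4064.
Eyring denominator: −S ln(1−ᾱ) = 339.007.
V = 13 × 13 × 6 = 1014 m³.
T = 0.161·V/[−S·ln(1−ᾱ)] = 0.161·1014/339.007 = 0.48 s.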